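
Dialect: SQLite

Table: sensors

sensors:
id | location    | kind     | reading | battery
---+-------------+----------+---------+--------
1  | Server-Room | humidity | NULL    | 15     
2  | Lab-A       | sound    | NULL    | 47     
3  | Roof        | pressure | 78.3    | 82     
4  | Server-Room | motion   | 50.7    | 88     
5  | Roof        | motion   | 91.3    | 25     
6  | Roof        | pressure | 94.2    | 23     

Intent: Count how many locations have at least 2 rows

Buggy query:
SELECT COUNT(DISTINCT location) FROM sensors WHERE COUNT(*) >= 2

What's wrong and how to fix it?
Bug: COUNT(*) cannot appear in WHERE; the per-group count doesn't exist yet

Fix: Use a subquery that GROUPs and filters with HAVING, then count its rows

Corrected query:
SELECT COUNT(*) FROM (SELECT location FROM sensors GROUP BY location HAVING COUNT(*) >= 2)

Result:
COUNT(*)
--------
2       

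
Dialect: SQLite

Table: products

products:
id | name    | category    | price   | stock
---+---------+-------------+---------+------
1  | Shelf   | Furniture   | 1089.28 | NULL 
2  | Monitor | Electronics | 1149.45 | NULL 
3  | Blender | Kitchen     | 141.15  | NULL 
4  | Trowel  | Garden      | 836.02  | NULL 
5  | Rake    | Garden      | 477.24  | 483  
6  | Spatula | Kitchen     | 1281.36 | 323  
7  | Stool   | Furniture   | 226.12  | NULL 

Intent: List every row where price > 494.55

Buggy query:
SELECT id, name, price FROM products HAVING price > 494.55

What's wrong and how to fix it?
Bug: This is a non-aggregate query (no GROUP BY, no aggregates), so in SQLite the HAVING clause is invalid here; a row-level condition belongs in WHERE

Fix: Use WHERE for row-level filtering

Corrected query:
SELECT id, name, price FROM products WHERE price > 494.55

Result:
id | name    | price  
---+---------+--------
1  | Shelf   | 1089.28
2  | Monitor | 1149.45
4  | Trowel  | 836.02 
6  | Spatula | 1281.36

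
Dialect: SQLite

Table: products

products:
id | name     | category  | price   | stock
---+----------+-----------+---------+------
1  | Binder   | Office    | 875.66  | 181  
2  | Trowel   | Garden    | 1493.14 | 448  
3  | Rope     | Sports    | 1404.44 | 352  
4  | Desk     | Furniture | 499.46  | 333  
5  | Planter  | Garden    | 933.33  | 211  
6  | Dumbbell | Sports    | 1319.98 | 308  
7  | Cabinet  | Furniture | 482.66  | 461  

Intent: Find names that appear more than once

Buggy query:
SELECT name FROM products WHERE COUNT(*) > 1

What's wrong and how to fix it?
Bug: COUNT(*) is an aggregate and cannot be used in WHERE

Fix: GROUP BY name, then filter groups with HAVING COUNT(*) > 1

Corrected query:
SELECT name FROM products GROUP BY name HAVING COUNT(*) > 1

Result:
(no rows)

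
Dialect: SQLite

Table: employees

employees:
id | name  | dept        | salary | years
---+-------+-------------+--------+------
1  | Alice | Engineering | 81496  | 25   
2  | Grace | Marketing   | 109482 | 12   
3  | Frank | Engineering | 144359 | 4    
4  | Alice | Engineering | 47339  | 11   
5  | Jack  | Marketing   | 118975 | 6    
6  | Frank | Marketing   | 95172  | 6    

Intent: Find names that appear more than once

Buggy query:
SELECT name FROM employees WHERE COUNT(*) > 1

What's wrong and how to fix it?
Bug: WHERE can't reference COUNT(*); aggregates are computed after WHERE

Fix: Group first, then use HAVING for the count condition

Corrected query:
SELECT name FROM employees GROUP BY name HAVING COUNT(*) > 1

Result:
name 
-----
Alice
Frank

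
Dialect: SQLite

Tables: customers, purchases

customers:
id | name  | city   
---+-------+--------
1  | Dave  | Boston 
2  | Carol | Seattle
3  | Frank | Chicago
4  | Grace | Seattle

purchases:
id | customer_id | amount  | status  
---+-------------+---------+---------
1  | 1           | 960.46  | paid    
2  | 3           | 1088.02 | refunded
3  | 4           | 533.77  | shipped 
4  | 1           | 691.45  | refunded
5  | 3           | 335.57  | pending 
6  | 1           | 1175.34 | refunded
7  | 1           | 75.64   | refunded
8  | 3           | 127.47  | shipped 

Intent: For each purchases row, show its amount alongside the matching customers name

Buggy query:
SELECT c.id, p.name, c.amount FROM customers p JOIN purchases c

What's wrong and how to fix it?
Bug: Missing join condition: each purchases row is matched to all customers rows instead of just its own

Fix: Specify the join condition linking the foreign key to the parent id

Corrected query:
SELECT c.id, p.name, c.amount FROM customers p JOIN purchases c ON c.customer_id = p.id

Result:
id | name  | amount 
---+-------+--------
1  | Dave  | 960.46 
2  | Frank | 1088.02
3  | Grace | 533.77 
4  | Dave  | 691.45 
5  | Frank | 335.57 
6  | Dave  | 1175.34
7  | Dave  | 75.64  
8  | Frank | 127.47 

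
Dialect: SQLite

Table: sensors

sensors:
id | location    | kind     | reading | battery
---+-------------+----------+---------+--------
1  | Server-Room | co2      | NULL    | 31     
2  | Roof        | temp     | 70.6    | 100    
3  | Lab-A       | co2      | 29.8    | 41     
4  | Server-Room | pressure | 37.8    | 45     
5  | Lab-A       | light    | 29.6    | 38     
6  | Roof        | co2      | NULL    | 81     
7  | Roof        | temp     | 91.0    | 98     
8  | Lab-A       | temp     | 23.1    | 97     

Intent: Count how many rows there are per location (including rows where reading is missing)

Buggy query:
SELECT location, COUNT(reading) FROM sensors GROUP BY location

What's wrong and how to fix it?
Bug: COUNT(column) counts non-NULL values only; rows with NULL reading aren't counted

Fix: Replace COUNT(reading) with COUNT(*)

Corrected query:
SELECT location, COUNT(*) FROM sensors GROUP BY location

Result:
location    | COUNT(*)
------------+---------
Lab-A       | 3       
Roof        | 3       
Server-Room | 2       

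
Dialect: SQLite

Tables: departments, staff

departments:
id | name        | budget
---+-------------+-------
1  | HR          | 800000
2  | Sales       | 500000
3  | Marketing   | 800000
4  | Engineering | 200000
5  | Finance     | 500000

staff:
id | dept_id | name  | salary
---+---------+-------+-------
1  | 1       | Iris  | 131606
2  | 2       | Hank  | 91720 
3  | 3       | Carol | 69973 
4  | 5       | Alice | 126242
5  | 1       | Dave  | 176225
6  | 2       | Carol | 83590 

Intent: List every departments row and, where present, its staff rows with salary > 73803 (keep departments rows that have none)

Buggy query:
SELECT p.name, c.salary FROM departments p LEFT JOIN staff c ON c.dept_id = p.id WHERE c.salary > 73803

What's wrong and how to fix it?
Bug: A WHERE condition on the right-hand table after LEFT JOIN drops unmatched parents

Fix: Move the right-table condition into the ON clause so unmatched parents are kept

Corrected query:
SELECT p.name, c.salary FROM departments p LEFT JOIN staff c ON c.dept_id = p.id AND c.salary > 73803

Result:
name        | salary
------------+-------
HR          | 131606
HR          | 176225
Sales       | 83590 
Sales       | 91720 
Marketing   | NULL  
Engineering | NULL  
Finance     | 126242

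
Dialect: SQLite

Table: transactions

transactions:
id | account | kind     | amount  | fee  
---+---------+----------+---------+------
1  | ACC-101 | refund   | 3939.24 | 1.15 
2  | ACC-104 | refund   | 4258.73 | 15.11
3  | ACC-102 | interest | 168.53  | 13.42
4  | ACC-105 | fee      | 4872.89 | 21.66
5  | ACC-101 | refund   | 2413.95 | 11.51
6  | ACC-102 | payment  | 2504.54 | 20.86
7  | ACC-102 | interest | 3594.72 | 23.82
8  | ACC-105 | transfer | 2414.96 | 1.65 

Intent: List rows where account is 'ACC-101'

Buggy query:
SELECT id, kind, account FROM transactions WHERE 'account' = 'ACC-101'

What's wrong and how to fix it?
Bug: Single quotes denote string literals in SQL; the column name is being compared as a constant string

Fix: Reference the column as account without single quotes

Corrected query:
SELECT id, kind, account FROM transactions WHERE account = 'ACC-101'

Result:
id | kind   | account
---+--------+--------
1  | refund | ACC-101
5  | refund | ACC-101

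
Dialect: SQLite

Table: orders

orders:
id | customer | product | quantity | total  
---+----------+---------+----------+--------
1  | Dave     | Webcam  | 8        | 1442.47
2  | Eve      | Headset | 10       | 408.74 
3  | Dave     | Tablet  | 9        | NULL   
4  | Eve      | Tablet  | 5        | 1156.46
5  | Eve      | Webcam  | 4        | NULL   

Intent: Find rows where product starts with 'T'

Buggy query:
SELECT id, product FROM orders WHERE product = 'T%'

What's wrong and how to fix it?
Bug: '=' compares the literal string including the % character; pattern matching needs LIKE

Fix: Use LIKE for wildcard pattern matching

Corrected query:
SELECT id, product FROM orders WHERE product LIKE 'T%'

Result:
id | product
---+--------
3  | Tablet 
4  | Tablet 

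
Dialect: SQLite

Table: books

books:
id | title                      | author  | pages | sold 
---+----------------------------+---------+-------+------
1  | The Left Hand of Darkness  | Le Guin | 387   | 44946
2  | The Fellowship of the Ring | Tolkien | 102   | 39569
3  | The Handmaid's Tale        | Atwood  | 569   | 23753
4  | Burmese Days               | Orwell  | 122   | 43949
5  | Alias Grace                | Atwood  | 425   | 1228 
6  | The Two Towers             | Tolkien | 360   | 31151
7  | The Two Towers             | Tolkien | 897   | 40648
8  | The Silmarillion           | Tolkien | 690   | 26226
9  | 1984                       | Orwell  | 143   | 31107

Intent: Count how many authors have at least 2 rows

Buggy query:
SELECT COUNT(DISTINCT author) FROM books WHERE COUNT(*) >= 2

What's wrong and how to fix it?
Bug: WHERE filters individual rows, not groups, so a group-level COUNT is invalid there

Fix: Use a subquery that GROUPs and filters with HAVING, then count its rows

Corrected query:
SELECT COUNT(*) FROM (SELECT author FROM books GROUP BY author HAVING COUNT(*) >= 2)

Result:
COUNT(*)
--------
3       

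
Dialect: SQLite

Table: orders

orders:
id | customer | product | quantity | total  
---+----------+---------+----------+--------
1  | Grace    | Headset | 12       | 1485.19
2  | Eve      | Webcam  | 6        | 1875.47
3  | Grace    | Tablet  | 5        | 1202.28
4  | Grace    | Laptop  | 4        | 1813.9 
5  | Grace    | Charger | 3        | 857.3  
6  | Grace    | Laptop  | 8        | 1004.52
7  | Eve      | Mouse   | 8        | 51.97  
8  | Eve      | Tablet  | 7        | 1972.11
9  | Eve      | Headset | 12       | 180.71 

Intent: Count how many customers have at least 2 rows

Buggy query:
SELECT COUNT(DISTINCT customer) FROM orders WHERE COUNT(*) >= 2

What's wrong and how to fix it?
Bug: WHERE filters individual rows, not groups, so a group-level COUNT is invalid there

Fix: Use a subquery that GROUPs and filters with HAVING, then count its rows

Corrected query:
SELECT COUNT(*) FROM (SELECT customer FROM orders GROUP BY customer HAVING COUNT(*) >= 2)

Result:
COUNT(*)
--------
2       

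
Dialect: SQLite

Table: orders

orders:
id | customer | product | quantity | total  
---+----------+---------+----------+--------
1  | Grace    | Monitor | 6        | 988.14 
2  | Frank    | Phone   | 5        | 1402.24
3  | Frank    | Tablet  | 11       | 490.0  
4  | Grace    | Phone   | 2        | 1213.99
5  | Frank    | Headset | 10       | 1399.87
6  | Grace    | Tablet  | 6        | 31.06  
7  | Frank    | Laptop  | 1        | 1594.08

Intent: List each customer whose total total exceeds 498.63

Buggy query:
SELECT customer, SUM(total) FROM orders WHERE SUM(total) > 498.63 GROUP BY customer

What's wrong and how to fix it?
Bug: WHERE runs before GROUP BY, so aggregates aren't available there

Fix: Use HAVING (which filters groups after aggregation) instead of WHERE

Corrected query:
SELECT customer, SUM(total) FROM orders GROUP BY customer HAVING SUM(total) > 498.63

Result:
customer | SUM(total)
---------+-----------
Frank    | 4886.19   
Grace    | 2233.19   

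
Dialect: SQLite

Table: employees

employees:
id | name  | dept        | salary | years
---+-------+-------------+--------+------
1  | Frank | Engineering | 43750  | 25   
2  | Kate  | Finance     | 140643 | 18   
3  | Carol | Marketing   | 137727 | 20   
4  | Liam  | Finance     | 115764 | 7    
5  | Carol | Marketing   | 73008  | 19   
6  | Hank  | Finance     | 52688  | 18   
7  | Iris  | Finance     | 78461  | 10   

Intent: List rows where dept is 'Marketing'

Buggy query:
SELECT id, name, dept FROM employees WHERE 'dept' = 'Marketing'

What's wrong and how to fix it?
Bug: Single quotes denote string literals in SQL; the column name is being compared as a constant string

Fix: Reference the column as dept without single quotes

Corrected query:
SELECT id, name, dept FROM employees WHERE dept = 'Marketing'

Result:
id | name  | dept     
---+-------+----------
3  | Carol | Marketing
5  | Carol | Marketing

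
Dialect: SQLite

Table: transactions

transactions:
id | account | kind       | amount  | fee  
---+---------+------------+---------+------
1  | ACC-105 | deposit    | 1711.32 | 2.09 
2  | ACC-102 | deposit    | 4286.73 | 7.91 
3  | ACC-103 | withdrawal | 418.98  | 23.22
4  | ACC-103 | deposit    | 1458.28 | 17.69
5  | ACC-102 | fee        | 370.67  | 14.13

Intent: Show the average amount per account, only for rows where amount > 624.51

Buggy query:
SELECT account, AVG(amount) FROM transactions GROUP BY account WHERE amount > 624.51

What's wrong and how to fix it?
Bug: WHERE cannot follow GROUP BY

Fix: Place WHERE between FROM and GROUP BY

Corrected query:
SELECT account, AVG(amount) FROM transactions WHERE amount > 624.51 GROUP BY account

Result:
account | AVG(amount)
--------+------------
ACC-102 | 4286.73    
ACC-103 | 1458.28    
ACC-105 | 1711.32    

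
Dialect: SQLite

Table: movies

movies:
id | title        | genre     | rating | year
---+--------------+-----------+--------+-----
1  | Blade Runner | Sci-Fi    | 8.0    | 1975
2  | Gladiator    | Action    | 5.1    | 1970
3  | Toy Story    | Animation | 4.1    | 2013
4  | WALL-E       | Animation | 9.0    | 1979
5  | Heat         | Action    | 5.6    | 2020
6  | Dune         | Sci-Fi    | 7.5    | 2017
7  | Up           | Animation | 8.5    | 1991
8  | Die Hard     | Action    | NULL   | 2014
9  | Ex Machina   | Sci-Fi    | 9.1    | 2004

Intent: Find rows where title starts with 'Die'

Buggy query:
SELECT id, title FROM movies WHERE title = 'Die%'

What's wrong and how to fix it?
Bug: '=' compares the literal string including the % character; pattern matching needs LIKE

Fix: Replace '=' with LIKE so 'Die%' is treated as a pattern

Corrected query:
SELECT id, title FROM movies WHERE title LIKE 'Die%'

Result:
id | title   
---+---------
8  | Die Hard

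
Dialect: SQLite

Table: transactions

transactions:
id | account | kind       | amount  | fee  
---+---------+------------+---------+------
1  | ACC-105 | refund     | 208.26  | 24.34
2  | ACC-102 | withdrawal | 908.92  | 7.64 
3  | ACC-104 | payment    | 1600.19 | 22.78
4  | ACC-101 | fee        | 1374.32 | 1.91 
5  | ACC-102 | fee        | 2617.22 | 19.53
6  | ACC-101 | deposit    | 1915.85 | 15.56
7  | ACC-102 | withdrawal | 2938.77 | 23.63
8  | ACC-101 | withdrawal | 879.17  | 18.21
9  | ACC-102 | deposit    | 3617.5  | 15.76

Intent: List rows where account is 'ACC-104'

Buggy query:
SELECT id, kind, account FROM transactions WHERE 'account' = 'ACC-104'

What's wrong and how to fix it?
Bug: Single quotes denote string literals in SQL; the column name is being compared as a constant string

Fix: Reference the column as account without single quotes

Corrected query:
SELECT id, kind, account FROM transactions WHERE account = 'ACC-104'

Result:
id | kind    | account
---+---------+--------
3  | payment | ACC-104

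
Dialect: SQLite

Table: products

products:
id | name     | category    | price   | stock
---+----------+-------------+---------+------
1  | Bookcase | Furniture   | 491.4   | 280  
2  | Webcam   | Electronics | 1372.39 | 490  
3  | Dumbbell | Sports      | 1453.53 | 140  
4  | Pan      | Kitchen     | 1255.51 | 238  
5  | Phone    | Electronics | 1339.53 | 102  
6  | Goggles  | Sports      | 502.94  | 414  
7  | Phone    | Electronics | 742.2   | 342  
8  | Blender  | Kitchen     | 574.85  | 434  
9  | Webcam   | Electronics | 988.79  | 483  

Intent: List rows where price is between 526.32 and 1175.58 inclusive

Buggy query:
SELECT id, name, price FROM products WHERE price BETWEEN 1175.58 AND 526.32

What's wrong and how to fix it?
Bug: BETWEEN expects the lower bound first; with 1175.58 AND 526.32 the range is empty

Fix: Swap the bounds so the smaller value comes first

Corrected query:
SELECT id, name, price FROM products WHERE price BETWEEN 526.32 AND 1175.58

Result:
id | name    | price 
---+---------+-------
7  | Phone   | 742.2 
8  | Blender | 574.85
9  | Webcam  | 988.79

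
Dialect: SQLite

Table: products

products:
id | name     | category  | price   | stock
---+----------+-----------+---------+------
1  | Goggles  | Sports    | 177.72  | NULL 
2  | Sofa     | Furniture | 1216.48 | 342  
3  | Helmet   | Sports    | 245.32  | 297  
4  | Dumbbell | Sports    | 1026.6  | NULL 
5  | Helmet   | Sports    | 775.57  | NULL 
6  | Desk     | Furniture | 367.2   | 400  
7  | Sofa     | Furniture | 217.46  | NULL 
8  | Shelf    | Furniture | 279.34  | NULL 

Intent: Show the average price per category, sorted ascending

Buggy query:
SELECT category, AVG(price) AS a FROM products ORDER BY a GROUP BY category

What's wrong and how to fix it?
Bug: GROUP BY must precede ORDER BY

Fix: Reorder: SELECT … FROM … GROUP BY … ORDER BY …

Corrected query:
SELECT category, AVG(price) AS a FROM products GROUP BY category ORDER BY a

Result:
category  | a       
----------+---------
Furniture | 520.12  
Sports    | 556.3025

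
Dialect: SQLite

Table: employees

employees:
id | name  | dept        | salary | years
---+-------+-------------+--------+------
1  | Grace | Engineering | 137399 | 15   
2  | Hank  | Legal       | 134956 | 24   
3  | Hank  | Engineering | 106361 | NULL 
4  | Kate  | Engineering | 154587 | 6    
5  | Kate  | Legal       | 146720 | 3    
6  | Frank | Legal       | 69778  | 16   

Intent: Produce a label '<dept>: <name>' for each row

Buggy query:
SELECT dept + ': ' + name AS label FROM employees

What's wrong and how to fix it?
Bug: SQLite uses || for string concatenation; + coerces text to numbers (yielding 0)

Fix: Replace + with || to concatenate text

Corrected query:
SELECT dept || ': ' || name AS label FROM employees

Result:
label             
------------------
Engineering: Grace
Legal: Hank       
Engineering: Hank 
Engineering: Kate 
Legal: Kate       
Legal: Frank      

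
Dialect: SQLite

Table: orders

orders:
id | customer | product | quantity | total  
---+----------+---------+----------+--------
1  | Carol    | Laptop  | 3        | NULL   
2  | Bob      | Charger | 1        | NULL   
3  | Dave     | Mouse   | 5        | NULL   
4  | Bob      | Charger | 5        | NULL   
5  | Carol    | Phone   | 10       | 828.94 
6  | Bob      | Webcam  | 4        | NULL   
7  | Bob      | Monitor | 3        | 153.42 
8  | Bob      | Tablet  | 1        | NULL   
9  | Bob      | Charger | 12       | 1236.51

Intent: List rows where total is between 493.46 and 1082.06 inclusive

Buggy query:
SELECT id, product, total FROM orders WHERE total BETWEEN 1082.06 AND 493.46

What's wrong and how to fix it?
Bug: The bounds are reversed; BETWEEN a AND b requires a <= b to match anything

Fix: Swap the bounds so the smaller value comes first

Corrected query:
SELECT id, product, total FROM orders WHERE total BETWEEN 493.46 AND 1082.06

Result:
id | product | total 
---+---------+-------
5  | Phone   | 828.94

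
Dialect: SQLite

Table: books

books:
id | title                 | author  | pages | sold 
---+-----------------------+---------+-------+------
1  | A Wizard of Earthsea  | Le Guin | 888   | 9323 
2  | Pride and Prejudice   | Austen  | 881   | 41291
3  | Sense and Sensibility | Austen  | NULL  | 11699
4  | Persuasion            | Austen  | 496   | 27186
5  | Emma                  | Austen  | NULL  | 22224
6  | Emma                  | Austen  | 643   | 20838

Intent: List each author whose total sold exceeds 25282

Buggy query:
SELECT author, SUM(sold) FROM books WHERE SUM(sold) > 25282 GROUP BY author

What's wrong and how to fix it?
Bug: Aggregate functions cannot appear in a WHERE clause

Fix: Move the aggregate condition to a HAVING clause

Corrected query:
SELECT author, SUM(sold) FROM books GROUP BY author HAVING SUM(sold) > 25282

Result:
author | SUM(sold)
-------+----------
Austen | 123238   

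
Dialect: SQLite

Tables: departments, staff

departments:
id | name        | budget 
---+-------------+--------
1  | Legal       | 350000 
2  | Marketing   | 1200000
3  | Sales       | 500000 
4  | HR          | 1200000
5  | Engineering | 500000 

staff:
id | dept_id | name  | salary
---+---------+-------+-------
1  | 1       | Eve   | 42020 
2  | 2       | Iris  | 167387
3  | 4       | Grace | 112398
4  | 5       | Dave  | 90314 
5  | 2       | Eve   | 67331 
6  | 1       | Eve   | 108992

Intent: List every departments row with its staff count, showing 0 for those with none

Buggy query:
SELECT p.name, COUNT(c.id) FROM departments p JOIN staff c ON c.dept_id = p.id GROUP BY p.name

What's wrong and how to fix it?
Bug: An inner join excludes parents with zero children

Fix: Switch to LEFT JOIN to retain unmatched parent rows

Corrected query:
SELECT p.name, COUNT(c.id) FROM departments p LEFT JOIN staff c ON c.dept_id = p.id GROUP BY p.name

Result:
name        | COUNT(c.id)
------------+------------
Engineering | 1          
HR          | 1          
Legal       | 2          
Marketing   | 2          
Sales       | 0          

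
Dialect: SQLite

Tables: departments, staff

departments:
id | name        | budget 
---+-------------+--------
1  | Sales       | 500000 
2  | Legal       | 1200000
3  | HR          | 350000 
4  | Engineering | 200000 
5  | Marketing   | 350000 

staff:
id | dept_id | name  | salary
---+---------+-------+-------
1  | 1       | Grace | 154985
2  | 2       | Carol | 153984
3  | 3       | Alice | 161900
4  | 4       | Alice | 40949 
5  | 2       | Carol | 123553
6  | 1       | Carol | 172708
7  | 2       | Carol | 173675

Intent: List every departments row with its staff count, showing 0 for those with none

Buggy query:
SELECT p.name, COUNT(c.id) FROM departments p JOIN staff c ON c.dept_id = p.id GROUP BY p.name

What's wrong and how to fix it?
Bug: INNER JOIN drops departments rows that have no matching staff rows

Fix: Switch to LEFT JOIN to retain unmatched parent rows

Corrected query:
SELECT p.name, COUNT(c.id) FROM departments p LEFT JOIN staff c ON c.dept_id = p.id GROUP BY p.name

Result:
name        | COUNT(c.id)
------------+------------
Engineering | 1          
HR          | 1          
Legal       | 3          
Marketing   | 0          
Sales       | 2          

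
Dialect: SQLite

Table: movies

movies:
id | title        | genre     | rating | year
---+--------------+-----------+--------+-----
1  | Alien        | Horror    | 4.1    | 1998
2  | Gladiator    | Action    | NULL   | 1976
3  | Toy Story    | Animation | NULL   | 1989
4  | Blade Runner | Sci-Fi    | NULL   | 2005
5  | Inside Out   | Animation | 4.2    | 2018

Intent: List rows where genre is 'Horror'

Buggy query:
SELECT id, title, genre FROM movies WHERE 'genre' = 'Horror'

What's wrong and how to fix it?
Bug: Single quotes denote string literals in SQL; the column name is being compared as a constant string

Fix: Reference the column as genre without single quotes

Corrected query:
SELECT id, title, genre FROM movies WHERE genre = 'Horror'

Result:
id | title | genre 
---+-------+-------
1  | Alien | Horror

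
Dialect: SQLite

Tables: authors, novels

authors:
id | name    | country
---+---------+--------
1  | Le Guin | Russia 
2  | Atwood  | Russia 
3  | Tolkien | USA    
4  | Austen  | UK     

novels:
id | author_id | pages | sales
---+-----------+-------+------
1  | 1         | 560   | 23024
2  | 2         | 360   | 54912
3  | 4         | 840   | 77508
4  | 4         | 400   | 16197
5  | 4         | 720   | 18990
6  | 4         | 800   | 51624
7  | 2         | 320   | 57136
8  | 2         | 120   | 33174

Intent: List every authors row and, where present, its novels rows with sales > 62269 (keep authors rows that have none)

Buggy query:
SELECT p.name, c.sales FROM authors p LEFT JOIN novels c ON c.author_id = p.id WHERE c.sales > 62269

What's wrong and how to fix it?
Bug: Filtering c.sales in WHERE discards the NULL rows produced by LEFT JOIN, turning it into an inner join

Fix: Put 'c.sales > 62269' in the JOIN's ON clause instead of WHERE

Corrected query:
SELECT p.name, c.sales FROM authors p LEFT JOIN novels c ON c.author_id = p.id AND c.sales > 62269

Result:
name    | sales
--------+------
Le Guin | NULL 
Atwood  | NULL 
Tolkien | NULL 
Austen  | 77508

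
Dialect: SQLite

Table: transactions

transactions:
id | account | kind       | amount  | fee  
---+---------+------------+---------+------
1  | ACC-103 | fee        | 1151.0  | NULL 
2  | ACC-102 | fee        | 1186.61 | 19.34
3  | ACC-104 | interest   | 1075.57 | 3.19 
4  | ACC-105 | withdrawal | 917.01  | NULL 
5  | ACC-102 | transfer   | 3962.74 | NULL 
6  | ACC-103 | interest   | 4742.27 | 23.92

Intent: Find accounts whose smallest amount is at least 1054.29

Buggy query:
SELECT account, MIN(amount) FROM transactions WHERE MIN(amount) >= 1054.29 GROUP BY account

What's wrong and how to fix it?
Bug: MIN() in WHERE is a misuse of aggregate

Fix: Use HAVING for the per-group MIN condition

Corrected query:
SELECT account, MIN(amount) FROM transactions GROUP BY account HAVING MIN(amount) >= 1054.29

Result:
account | MIN(amount)
--------+------------
ACC-102 | 1186.61    
ACC-103 | 1151       
ACC-104 | 1075.57    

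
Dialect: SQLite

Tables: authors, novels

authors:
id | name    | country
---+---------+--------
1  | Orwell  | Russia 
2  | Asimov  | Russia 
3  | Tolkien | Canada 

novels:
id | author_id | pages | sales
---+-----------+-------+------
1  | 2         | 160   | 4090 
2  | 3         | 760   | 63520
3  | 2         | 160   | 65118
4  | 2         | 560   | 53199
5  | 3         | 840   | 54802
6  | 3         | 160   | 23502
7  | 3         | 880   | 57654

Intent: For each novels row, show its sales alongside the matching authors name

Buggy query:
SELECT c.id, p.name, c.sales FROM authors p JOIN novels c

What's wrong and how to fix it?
Bug: JOIN with no ON clause produces a cartesian product; every novels row pairs with every authors row

Fix: Add ON c.author_id = p.id to the JOIN

Corrected query:
SELECT c.id, p.name, c.sales FROM authors p JOIN novels c ON c.author_id = p.id

Result:
id | name    | sales
---+---------+------
1  | Asimov  | 4090 
2  | Tolkien | 63520
3  | Asimov  | 65118
4  | Asimov  | 53199
5  | Tolkien | 54802
6  | Tolkien | 23502
7  | Tolkien | 57654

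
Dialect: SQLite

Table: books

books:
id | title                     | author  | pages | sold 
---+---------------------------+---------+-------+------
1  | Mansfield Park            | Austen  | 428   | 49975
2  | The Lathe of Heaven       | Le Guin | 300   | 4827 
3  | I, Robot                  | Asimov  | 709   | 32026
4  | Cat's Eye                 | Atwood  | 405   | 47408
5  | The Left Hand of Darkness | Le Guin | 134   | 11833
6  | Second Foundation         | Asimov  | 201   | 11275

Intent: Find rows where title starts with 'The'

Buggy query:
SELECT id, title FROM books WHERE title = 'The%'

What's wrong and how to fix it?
Bug: '=' compares the literal string including the % character; pattern matching needs LIKE

Fix: Replace '=' with LIKE so 'The%' is treated as a pattern

Corrected query:
SELECT id, title FROM books WHERE title LIKE 'The%'

Result:
id | title                    
---+--------------------------
2  | The Lathe of Heaven      
5  | The Left Hand of Darkness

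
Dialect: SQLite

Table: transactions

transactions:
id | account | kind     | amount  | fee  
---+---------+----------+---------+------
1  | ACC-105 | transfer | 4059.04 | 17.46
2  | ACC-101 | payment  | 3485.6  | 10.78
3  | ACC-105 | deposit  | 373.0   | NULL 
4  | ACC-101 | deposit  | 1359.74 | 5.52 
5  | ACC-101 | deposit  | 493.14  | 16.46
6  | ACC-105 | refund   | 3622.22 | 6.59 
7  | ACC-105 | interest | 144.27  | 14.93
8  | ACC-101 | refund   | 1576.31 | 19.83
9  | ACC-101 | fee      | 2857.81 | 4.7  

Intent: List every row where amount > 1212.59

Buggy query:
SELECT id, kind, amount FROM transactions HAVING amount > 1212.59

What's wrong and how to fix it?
Bug: HAVING filters the output of aggregation, but this query has no GROUP BY and no aggregate functions, so SQLite rejects it (HAVING clause on a non-aggregate query); the condition here is per row

Fix: Use WHERE for row-level filtering

Corrected query:
SELECT id, kind, amount FROM transactions WHERE amount > 1212.59

Result:
id | kind     | amount 
---+----------+--------
1  | transfer | 4059.04
2  | payment  | 3485.6 
4  | deposit  | 1359.74
6  | refund   | 3622.22
8  | refund   | 1576.31
9  | fee      | 2857.81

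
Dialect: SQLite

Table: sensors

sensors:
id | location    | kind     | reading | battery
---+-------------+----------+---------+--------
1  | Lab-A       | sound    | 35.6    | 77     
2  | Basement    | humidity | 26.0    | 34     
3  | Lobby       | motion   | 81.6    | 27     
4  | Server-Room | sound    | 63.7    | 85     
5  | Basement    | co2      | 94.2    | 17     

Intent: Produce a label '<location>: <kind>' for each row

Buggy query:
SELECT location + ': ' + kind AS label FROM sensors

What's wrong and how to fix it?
Bug: '+' is numeric addition; on text columns SQLite converts them to 0 instead of concatenating

Fix: Use the || operator for string concatenation

Corrected query:
SELECT location || ': ' || kind AS label FROM sensors

Result:
label             
------------------
Lab-A: sound      
Basement: humidity
Lobby: motion     
Server-Room: sound
Basement: co2     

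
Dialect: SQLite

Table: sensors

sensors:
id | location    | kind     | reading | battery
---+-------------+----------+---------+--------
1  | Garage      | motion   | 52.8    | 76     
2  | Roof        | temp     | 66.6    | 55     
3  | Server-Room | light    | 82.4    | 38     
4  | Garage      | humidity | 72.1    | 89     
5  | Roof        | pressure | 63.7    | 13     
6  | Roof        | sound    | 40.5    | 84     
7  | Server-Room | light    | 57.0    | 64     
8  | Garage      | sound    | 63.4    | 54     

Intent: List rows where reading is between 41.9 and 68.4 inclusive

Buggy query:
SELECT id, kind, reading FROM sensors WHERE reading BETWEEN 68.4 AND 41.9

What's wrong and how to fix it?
Bug: The bounds are reversed; BETWEEN a AND b requires a <= b to match anything

Fix: Write BETWEEN 41.9 AND 68.4

Corrected query:
SELECT id, kind, reading FROM sensors WHERE reading BETWEEN 41.9 AND 68.4

Result:
id | kind     | reading
---+----------+--------
1  | motion   | 52.8   
2  | temp     | 66.6   
5  | pressure | 63.7   
7  | light    | 57     
8  | sound    | 63.4   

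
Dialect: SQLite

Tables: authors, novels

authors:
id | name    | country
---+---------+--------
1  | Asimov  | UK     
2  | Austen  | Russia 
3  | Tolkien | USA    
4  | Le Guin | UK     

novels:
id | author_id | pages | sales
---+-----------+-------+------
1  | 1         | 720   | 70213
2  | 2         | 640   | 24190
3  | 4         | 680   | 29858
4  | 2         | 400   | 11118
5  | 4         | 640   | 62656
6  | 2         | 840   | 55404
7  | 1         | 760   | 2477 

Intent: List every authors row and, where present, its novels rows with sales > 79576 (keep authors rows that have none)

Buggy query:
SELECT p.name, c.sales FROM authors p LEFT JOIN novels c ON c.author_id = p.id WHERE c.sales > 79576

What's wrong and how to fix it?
Bug: Filtering c.sales in WHERE discards the NULL rows produced by LEFT JOIN, turning it into an inner join

Fix: Move the right-table condition into the ON clause so unmatched parents are kept

Corrected query:
SELECT p.name, c.sales FROM authors p LEFT JOIN novels c ON c.author_id = p.id AND c.sales > 79576

Result:
name    | sales
--------+------
Asimov  | NULL 
Austen  | NULL 
Tolkien | NULL 
Le Guin | NULL 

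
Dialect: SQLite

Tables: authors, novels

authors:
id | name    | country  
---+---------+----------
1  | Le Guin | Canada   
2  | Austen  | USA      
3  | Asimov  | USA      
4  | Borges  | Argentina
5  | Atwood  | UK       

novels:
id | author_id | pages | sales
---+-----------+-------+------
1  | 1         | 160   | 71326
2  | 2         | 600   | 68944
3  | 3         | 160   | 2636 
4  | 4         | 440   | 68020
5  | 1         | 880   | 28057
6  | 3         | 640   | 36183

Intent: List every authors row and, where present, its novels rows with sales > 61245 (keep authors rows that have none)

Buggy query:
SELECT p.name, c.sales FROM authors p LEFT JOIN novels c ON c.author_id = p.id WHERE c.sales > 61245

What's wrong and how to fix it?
Bug: Filtering c.sales in WHERE discards the NULL rows produced by LEFT JOIN, turning it into an inner join

Fix: Put 'c.sales > 61245' in the JOIN's ON clause instead of WHERE

Corrected query:
SELECT p.name, c.sales FROM authors p LEFT JOIN novels c ON c.author_id = p.id AND c.sales > 61245

Result:
name    | sales
--------+------
Le Guin | 71326
Austen  | 68944
Asimov  | NULL 
Borges  | 68020
Atwood  | NULL 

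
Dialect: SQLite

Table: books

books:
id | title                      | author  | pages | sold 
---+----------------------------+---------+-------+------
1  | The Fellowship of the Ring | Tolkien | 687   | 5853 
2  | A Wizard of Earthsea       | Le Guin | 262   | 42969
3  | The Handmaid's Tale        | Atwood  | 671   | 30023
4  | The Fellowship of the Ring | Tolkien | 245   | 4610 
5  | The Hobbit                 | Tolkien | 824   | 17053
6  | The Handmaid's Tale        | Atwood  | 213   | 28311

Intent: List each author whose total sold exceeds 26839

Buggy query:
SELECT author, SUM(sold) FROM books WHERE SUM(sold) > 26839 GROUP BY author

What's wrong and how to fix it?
Bug: SUM(sold) is an aggregate, but WHERE filters rows before aggregation

Fix: Use HAVING (which filters groups after aggregation) instead of WHERE

Corrected query:
SELECT author, SUM(sold) FROM books GROUP BY author HAVING SUM(sold) > 26839

Result:
author  | SUM(sold)
--------+----------
Atwood  | 58334    
Le Guin | 42969    
Tolkien | 27516    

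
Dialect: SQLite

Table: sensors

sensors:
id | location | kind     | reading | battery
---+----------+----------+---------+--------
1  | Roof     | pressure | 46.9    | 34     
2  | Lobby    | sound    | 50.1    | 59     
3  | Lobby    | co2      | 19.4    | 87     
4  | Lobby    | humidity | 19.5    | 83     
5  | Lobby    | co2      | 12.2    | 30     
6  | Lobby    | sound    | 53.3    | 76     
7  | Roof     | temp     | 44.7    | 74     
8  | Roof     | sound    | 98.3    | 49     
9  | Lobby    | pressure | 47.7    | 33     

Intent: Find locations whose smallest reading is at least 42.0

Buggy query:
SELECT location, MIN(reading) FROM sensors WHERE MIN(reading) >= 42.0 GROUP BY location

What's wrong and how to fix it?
Bug: MIN() in WHERE is a misuse of aggregate

Fix: Use HAVING for the per-group MIN condition

Corrected query:
SELECT location, MIN(reading) FROM sensors GROUP BY location HAVING MIN(reading) >= 42.0

Result:
location | MIN(reading)
---------+-------------
Roof     | 44.7        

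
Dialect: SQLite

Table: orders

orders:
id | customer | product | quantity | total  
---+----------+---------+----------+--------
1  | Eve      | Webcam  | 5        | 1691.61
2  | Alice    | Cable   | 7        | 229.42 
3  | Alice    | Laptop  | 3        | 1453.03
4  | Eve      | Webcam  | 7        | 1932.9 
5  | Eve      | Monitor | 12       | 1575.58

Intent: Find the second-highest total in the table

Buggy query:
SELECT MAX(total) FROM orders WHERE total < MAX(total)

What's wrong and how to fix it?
Bug: MAX(total) on the right of the comparison is an aggregate-in-WHERE error

Fix: Compute the overall MAX in a subquery, then take MAX of rows below it

Corrected query:
SELECT MAX(total) FROM orders WHERE total < (SELECT MAX(total) FROM orders)

Result:
MAX(total)
----------
1691.61   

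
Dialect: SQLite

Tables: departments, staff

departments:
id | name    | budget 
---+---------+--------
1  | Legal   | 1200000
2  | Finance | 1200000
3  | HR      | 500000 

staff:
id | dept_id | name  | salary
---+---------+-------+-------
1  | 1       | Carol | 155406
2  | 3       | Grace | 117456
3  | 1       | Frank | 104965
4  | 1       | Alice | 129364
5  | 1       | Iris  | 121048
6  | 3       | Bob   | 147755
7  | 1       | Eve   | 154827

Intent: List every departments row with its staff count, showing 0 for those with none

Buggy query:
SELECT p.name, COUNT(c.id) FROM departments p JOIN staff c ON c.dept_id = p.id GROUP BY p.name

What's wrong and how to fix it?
Bug: An inner join excludes parents with zero children

Fix: Use LEFT JOIN so parents without children still appear (COUNT(c.id) gives 0)

Corrected query:
SELECT p.name, COUNT(c.id) FROM departments p LEFT JOIN staff c ON c.dept_id = p.id GROUP BY p.name

Result:
name    | COUNT(c.id)
--------+------------
Finance | 0          
HR      | 2          
Legal   | 5          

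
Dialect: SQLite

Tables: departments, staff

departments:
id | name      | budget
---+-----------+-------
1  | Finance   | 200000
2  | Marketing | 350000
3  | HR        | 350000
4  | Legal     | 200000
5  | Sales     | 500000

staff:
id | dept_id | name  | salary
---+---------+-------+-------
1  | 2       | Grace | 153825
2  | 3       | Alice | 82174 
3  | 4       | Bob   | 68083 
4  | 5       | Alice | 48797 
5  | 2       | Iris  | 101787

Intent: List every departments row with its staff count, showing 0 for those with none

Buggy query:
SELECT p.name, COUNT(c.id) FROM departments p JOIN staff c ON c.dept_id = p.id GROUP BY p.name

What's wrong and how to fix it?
Bug: An inner join excludes parents with zero children

Fix: Use LEFT JOIN so parents without children still appear (COUNT(c.id) gives 0)

Corrected query:
SELECT p.name, COUNT(c.id) FROM departments p LEFT JOIN staff c ON c.dept_id = p.id GROUP BY p.name

Result:
name      | COUNT(c.id)
----------+------------
Finance   | 0          
HR        | 1          
Legal     | 1          
Marketing | 2          
Sales     | 1          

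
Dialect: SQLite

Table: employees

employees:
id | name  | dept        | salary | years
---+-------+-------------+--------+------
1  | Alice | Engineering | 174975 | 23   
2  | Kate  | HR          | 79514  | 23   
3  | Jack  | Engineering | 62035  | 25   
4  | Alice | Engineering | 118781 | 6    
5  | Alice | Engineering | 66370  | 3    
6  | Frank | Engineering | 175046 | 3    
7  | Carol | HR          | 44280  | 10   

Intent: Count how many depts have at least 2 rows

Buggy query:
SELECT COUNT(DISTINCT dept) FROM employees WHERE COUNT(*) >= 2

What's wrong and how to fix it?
Bug: WHERE filters individual rows, not groups, so a group-level COUNT is invalid there

Fix: Group first with HAVING COUNT(*) >= 2, then COUNT the resulting groups

Corrected query:
SELECT COUNT(*) FROM (SELECT dept FROM employees GROUP BY dept HAVING COUNT(*) >= 2)

Result:
COUNT(*)
--------
2       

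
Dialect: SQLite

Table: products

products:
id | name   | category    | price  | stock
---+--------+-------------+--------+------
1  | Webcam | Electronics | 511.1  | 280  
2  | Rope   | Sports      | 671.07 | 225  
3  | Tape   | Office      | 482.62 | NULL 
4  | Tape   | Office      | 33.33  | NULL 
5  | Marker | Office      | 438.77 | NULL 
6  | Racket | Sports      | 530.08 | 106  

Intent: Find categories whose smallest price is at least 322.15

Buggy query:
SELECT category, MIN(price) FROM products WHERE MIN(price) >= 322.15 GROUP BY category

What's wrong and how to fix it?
Bug: MIN() in WHERE is a misuse of aggregate

Fix: Replace WHERE with HAVING after the GROUP BY

Corrected query:
SELECT category, MIN(price) FROM products GROUP BY category HAVING MIN(price) >= 322.15

Result:
category    | MIN(price)
------------+-----------
Electronics | 511.1     
Sports      | 530.08    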